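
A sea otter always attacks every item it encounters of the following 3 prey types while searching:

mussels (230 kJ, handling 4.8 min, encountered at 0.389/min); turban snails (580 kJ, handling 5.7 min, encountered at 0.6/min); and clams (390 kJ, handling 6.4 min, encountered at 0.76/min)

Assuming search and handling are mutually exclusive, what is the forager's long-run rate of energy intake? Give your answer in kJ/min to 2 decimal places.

65.81 kJ/min

R = (0.389×230 + 0.6×580 + 0.76×390) / (1 + 0.389×4.8 + 0.6×5.7 + 0.76×6.4) = 733.9/11.15 = 65.81 kJ/min.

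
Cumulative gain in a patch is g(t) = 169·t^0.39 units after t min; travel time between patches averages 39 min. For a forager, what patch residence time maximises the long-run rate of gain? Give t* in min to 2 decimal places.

24.93 min

Optimal t* satisfies g'(t*) = g(t*)/(T + t*).
g'(t) = 0.39·169·t^-0.61. Setting 0.39·169·t^-0.61 = 169·t^0.39/(39+t) gives 0.39(39+t) = t, so 0.61·t = 0.39×39.
t* = 0.39×39/0.61 = 24.93 min.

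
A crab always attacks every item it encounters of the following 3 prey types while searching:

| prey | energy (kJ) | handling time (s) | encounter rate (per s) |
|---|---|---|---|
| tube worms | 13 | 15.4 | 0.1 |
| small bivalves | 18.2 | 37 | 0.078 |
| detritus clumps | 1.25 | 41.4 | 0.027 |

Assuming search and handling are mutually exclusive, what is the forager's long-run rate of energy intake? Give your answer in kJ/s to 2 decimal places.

R = Σλ_iE_i / (1 + Σλ_ih_i)
Numerator: 0.1×13 + 0.078×18.2 + 0.027×1.25 = 2.753
Denominator: 1 + 0.1×15.4 + 0.078×37 + 0.027×41.4 = 6.544
R = 2.753/6.544 = 0.4208 kJ/s

0.42 kJ/s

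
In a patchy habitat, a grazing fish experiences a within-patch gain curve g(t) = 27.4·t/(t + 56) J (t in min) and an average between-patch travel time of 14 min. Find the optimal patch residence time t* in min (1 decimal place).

28.0 min

Maximise g(t)/(T+t): set derivative to zero → g'(t)(T+t) = g(t).
g'(t) = 27.4·56/(t + 56)². Setting 27.4·56/(t+56)² = 27.4t/[(t+56)(14+t)] gives 56(14+t) = t(t+56), so t² = 56×14 = 784.
t* = √784 = 28 min.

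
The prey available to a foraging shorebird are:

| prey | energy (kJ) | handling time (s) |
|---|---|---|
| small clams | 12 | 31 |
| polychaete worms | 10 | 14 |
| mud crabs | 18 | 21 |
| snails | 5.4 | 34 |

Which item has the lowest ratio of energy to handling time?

snails

In descending order of E/h:
mud crabs: 18/21 = 0.857 kJ/s
polychaete worms: 10/14 = 0.714 kJ/s
small clams: 12/31 = 0.387 kJ/s
snails: 5.4/34 = 0.159 kJ/s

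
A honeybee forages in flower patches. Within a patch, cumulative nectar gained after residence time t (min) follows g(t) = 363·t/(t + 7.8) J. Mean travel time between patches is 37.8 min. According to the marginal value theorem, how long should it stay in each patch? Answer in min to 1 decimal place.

By the marginal value theorem, leave when the instantaneous gain rate g'(t) equals the habitat-wide average g(t)/(T + t).
g'(t) = 363·7.8/(t + 7.8)². Setting 363·7.8/(t+7.8)² = 363t/[(t+7.8)(37.8+t)] gives 7.8(37.8+t) = t(t+7.8), so t² = 7.8×37.8 = 294.8.
t* = √294.8 = 17.17 min.

17.2 min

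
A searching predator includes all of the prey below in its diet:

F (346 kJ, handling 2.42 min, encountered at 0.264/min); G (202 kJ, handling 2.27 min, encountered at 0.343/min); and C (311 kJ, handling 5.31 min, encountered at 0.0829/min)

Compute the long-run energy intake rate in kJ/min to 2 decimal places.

65.23 kJ/min

R = (0.264×346 + 0.343×202 + 0.0829×311) / (1 + 0.264×2.42 + 0.343×2.27 + 0.0829×5.31) = 186.4/2.858 = 65.23 kJ/min.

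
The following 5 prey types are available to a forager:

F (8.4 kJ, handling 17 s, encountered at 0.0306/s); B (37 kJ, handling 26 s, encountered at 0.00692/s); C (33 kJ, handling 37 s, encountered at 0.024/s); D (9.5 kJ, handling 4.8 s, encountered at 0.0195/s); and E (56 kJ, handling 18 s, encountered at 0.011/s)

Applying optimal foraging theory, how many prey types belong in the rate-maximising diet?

Profitabilities (E/h, kJ/s): E 3.11, D 1.98, B 1.42, C 0.892, F 0.494. Add prey in this order while the next type's profitability exceeds the intake rate on those already taken.
Rate on top 1: 0.5142. D: 1.98 > 0.5142 → include.
Rate on top 2: 0.6204. B: 1.42 > 0.6204 → include.
Rate on top 3: 0.7185. C: 0.892 > 0.7185 → include.
Rate on top 4: 0.7838. F: 0.494 < 0.7838 → exclude; stop.
Optimal diet: E, D, B, C — 4 of 5 types.

4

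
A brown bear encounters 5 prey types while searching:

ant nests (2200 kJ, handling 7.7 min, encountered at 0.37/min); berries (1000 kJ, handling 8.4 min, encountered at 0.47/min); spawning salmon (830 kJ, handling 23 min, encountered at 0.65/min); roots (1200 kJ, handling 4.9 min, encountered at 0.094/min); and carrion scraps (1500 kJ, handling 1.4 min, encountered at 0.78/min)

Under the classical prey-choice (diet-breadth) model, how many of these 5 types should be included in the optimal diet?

Rank by E/h (kJ/min): carrion scraps 1.07e+03, ant nests 286, roots 245, berries 119, spawning salmon 36.1. Include each in turn until the next type's E/h falls below the running intake rate.
Rate on top 1: 559.3. ant nests: 286 < 559.3 → exclude; stop.
Optimal diet: carrion scraps — 1 of 5 types.

1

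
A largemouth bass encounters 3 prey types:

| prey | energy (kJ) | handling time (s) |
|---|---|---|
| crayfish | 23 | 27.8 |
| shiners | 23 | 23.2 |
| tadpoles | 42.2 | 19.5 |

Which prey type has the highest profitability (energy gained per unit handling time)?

tadpoles

Profitability E/h (kJ/s): crayfish = 23/27.8 = 0.827, shiners = 23/23.2 = 0.991, tadpoles = 42.2/19.5 = 2.16.
Ranked: tadpoles > shiners > crayfish.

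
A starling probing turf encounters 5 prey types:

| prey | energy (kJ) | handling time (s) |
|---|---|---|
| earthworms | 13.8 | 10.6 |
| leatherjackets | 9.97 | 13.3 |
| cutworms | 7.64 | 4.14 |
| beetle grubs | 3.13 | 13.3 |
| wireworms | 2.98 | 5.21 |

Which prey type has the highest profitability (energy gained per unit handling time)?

Profitability E/h (kJ/s): earthworms = 13.8/10.6 = 1.3, leatherjackets = 9.97/13.3 = 0.75, cutworms = 7.64/4.14 = 1.85, beetle grubs = 3.13/13.3 = 0.235, wireworms = 2.98/5.21 = 0.572.
Ranked: cutworms > earthworms > leatherjackets > wireworms > beetle grubs.

cutworms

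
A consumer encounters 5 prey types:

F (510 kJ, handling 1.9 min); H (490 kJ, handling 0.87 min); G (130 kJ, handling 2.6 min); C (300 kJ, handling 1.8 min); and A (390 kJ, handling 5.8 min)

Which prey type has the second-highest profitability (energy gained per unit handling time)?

F

In descending order of E/h:
H: 490/0.87 = 563 kJ/min
F: 510/1.9 = 268 kJ/min
C: 300/1.8 = 167 kJ/min
A: 390/5.8 = 67.2 kJ/min
G: 130/2.6 = 50 kJ/min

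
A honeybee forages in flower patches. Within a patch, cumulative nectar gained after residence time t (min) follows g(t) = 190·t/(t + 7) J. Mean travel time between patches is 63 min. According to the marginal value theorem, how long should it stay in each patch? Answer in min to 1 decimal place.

By the marginal value theorem, leave when the instantaneous gain rate g'(t) equals the habitat-wide average g(t)/(T + t).
g'(t) = 190·7/(t + 7)². Setting 190·7/(t+7)² = 190t/[(t+7)(63+t)] gives 7(63+t) = t(t+7), so t² = 7×63 = 441.
t* = √441 = 21 min.

21.0 min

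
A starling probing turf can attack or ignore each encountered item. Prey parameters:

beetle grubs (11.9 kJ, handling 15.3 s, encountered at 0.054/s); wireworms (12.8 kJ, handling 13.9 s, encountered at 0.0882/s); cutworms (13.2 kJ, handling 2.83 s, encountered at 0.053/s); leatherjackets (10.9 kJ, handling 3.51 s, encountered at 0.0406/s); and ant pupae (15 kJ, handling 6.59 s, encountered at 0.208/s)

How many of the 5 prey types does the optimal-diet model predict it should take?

3

Rank by E/h (kJ/s): cutworms 4.66, leatherjackets 3.11, ant pupae 2.28, wireworms 0.921, beetle grubs 0.778. Include each in turn until the next type's E/h falls below the running intake rate.
Rate on top 1: 0.6084. leatherjackets: 3.11 > 0.6084 → include.
Rate on top 2: 0.8837. ant pupae: 2.28 > 0.8837 → include.
Rate on top 3: 1.6. wireworms: 0.921 < 1.6 → exclude; stop.
Optimal diet: cutworms, leatherjackets, ant pupae — 3 of 5 types.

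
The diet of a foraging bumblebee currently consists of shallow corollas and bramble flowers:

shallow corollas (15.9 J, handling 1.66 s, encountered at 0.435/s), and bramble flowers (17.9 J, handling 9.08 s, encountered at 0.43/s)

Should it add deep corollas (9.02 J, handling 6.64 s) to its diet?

On shallow corollas and bramble flowers alone, R = ΣλE/(1+Σλh) = 14.61/5.627 = 2.597 J/s.
deep corollas: E/h = 9.02/6.64 = 1.358 J/s.
Since 1.358 < R, time spent handling deep corollas is better spent searching.

No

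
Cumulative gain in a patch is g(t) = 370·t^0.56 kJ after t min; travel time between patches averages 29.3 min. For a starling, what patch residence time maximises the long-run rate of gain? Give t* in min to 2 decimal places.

37.29 min

Optimal t* satisfies g'(t*) = g(t*)/(T + t*).
g'(t) = 0.56·370·t^-0.44. Setting 0.56·370·t^-0.44 = 370·t^0.56/(29.3+t) gives 0.56(29.3+t) = t, so 0.44·t = 0.56×29.3.
t* = 0.56×29.3/0.44 = 37.29 min.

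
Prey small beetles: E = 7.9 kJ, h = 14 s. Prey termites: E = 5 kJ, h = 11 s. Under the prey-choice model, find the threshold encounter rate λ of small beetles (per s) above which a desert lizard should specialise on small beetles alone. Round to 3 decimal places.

At the threshold, the rate on small beetles alone equals the profitability of termites: λ·7.9/(1 + λ·14) = 5/11 = 0.4545.
Rearranging, λ(7.9 − 0.4545×14) = 0.4545, so λ = 0.4545/1.536 = 0.2959 per s.

0.296 per s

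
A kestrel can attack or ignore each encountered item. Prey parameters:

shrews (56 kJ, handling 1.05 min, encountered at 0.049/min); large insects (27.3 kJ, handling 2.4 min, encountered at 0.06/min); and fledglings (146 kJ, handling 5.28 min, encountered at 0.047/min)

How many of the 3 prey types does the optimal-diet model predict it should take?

E/h in descending order: shrews 53.3, fledglings 27.7, large insects 11.4 kJ/min. The optimal diet is the largest prefix of this list for which every included type satisfies E_i/h_i > R on the types above it.
Rate on top 1: 2.61. fledglings: 27.7 > 2.61 → include.
Rate on top 2: 7.391. large insects: 11.4 > 7.391 → include.
Optimal diet: shrews, fledglings, large insects — 3 of 3 types.

3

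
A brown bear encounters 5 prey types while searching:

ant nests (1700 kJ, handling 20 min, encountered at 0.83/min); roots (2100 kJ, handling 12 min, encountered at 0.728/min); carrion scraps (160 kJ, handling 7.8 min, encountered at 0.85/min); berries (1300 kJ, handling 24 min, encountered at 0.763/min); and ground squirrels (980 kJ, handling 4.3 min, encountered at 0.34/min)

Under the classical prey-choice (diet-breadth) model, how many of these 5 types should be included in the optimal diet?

Rank by E/h (kJ/min): ground squirrels 228, roots 175, ant nests 85, berries 54.2, carrion scraps 20.5. Include each in turn until the next type's E/h falls below the running intake rate.
Rate on top 1: 135.3. roots: 175 > 135.3 → include.
Rate on top 2: 166.3. ant nests: 85 < 166.3 → exclude; stop.
Optimal diet: ground squirrels, roots — 2 of 5 types.

2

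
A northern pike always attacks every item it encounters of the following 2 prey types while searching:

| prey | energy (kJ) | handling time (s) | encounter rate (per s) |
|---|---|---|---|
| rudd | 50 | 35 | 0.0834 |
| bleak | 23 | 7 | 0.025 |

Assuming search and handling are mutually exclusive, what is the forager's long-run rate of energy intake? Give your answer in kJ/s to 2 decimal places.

1.16 kJ/s

Energy encountered per unit search time: 0.0834×50 + 0.025×23 = 4.745 kJ/s.
Handling time per unit search time: 0.0834×35 + 0.025×7 = 3.094.
Rate = 4.745/(1 + 3.094) = 1.159 kJ/s.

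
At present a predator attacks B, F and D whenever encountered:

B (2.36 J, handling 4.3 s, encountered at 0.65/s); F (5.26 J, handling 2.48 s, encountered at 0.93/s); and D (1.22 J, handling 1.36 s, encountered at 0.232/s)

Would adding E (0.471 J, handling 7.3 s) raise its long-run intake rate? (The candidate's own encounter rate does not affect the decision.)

Intake rate on the current diet: R = (0.65×2.36 + 0.93×5.26 + 0.232×1.22) / (1 + 0.65×4.3 + 0.93×2.48 + 0.232×1.36) = 6.709/6.417 = 1.045 J/s.
Profitability of E: 0.471/7.3 = 0.06452 J/s.
0.06452 < 1.045, so adding E would lower the average — exclude it.

No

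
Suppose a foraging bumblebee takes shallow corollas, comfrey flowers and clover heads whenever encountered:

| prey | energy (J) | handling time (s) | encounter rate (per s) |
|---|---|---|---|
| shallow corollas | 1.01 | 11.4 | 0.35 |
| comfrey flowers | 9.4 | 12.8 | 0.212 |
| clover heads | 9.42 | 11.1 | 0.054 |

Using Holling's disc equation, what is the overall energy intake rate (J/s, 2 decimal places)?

R = Σλ_iE_i / (1 + Σλ_ih_i)
Numerator: 0.35×1.01 + 0.212×9.4 + 0.054×9.42 = 2.855
Denominator: 1 + 0.35×11.4 + 0.212×12.8 + 0.054×11.1 = 8.303
R = 2.855/8.303 = 0.3438 J/s

0.34 J/s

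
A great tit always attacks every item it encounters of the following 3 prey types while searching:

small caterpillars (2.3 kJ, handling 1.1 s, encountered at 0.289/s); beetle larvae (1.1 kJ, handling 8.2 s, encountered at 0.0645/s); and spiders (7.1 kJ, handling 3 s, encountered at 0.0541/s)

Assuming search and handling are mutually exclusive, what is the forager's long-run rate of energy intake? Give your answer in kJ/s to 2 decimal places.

0.56 kJ/s

R = Σλ_iE_i / (1 + Σλ_ih_i)
Numerator: 0.289×2.3 + 0.0645×1.1 + 0.0541×7.1 = 1.12
Denominator: 1 + 0.289×1.1 + 0.0645×8.2 + 0.0541×3 = 2.009
R = 1.12/2.009 = 0.5573 kJ/s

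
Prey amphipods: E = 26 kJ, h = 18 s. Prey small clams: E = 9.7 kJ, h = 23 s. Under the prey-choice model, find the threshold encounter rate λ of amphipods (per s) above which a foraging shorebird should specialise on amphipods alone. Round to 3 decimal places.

Drop small clams once their profitability E₂/h₂ falls below the rate achievable on amphipods alone: E₂/h₂ = λE₁/(1 + λh₁).
Solve for λ: λE₁h₂ = E₂(1 + λh₁) → λ(E₁h₂ − E₂h₁) = E₂ → λ = E₂/(E₁h₂ − E₂h₁).
λ = 9.7/(26×23 − 9.7×18) = 9.7/423.4 = 0.02291 per s.

0.023 per s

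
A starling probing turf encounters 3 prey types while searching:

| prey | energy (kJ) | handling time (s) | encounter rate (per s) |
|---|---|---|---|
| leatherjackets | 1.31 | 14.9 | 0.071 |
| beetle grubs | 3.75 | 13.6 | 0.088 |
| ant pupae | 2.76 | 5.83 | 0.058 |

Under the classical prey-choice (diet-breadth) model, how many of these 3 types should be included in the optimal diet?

Profitabilities (E/h, kJ/s): ant pupae 0.473, beetle grubs 0.276, leatherjackets 0.0879. Add prey in this order while the next type's profitability exceeds the intake rate on those already taken.
Rate on top 1: 0.1196. beetle grubs: 0.276 > 0.1196 → include.
Rate on top 2: 0.1933. leatherjackets: 0.0879 < 0.1933 → exclude; stop.
Optimal diet: ant pupae, beetle grubs — 2 of 3 types.

2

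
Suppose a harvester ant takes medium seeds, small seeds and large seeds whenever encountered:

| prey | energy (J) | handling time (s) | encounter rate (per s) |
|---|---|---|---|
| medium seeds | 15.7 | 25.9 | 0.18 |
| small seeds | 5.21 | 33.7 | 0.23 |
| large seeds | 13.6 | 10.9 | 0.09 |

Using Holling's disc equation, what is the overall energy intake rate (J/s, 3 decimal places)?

R = (0.18×15.7 + 0.23×5.21 + 0.09×13.6) / (1 + 0.18×25.9 + 0.23×33.7 + 0.09×10.9) = 5.248/14.39 = 0.3646 J/s.

0.365 J/s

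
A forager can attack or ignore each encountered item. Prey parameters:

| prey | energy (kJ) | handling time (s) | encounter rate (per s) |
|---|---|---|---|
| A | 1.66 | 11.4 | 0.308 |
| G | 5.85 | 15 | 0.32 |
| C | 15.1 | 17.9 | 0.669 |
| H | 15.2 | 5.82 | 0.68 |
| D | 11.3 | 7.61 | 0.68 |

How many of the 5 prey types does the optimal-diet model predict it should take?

1

Profitabilities (E/h, kJ/s): H 2.61, D 1.48, C 0.844, G 0.39, A 0.146. Add prey in this order while the next type's profitability exceeds the intake rate on those already taken.
Rate on top 1: 2.085. D: 1.48 < 2.085 → exclude; stop.
Optimal diet: H — 1 of 5 types.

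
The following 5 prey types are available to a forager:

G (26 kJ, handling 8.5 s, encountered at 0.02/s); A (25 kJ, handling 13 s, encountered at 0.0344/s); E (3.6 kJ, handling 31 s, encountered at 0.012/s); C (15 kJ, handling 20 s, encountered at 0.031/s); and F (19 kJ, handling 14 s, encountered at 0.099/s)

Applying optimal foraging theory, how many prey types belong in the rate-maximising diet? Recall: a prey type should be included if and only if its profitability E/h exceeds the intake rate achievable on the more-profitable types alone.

3

Rank by E/h (kJ/s): G 3.06, A 1.92, F 1.36, C 0.75, E 0.116. Include each in turn until the next type's E/h falls below the running intake rate.
Rate on top 1: 0.4444. A: 1.92 > 0.4444 → include.
Rate on top 2: 0.8533. F: 1.36 > 0.8533 → include.
Rate on top 3: 1.086. C: 0.75 < 1.086 → exclude; stop.
Optimal diet: G, A, F — 3 of 5 types.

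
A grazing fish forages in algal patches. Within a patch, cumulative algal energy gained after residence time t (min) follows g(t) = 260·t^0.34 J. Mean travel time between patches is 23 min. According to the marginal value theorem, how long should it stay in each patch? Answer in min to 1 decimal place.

11.8 min

Optimal t* satisfies g'(t*) = g(t*)/(T + t*).
g'(t) = 0.34·260·t^-0.66. Setting 0.34·260·t^-0.66 = 260·t^0.34/(23+t) gives 0.34(23+t) = t, so 0.66·t = 0.34×23.
t* = 0.34×23/0.66 = 11.85 min.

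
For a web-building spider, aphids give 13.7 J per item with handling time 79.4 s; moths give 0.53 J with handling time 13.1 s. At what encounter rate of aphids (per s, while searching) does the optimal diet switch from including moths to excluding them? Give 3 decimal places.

At the threshold, the rate on aphids alone equals the profitability of moths: λ·13.7/(1 + λ·79.4) = 0.53/13.1 = 0.04046.
Rearranging, λ(13.7 − 0.04046×79.4) = 0.04046, so λ = 0.04046/10.49 = 0.003858 per s.

0.004 per s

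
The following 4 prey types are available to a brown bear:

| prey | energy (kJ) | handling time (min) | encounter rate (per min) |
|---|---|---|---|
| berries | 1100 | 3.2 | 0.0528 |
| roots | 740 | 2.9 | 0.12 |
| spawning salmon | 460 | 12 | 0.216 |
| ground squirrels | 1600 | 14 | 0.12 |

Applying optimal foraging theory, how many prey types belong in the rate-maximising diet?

3

E/h in descending order: berries 344, roots 255, ground squirrels 114, spawning salmon 38.3 kJ/min. The optimal diet is the largest prefix of this list for which every included type satisfies E_i/h_i > R on the types above it.
Rate on top 1: 49.69. roots: 255 > 49.69 → include.
Rate on top 2: 96.83. ground squirrels: 114 > 96.83 → include.
Rate on top 3: 106. spawning salmon: 38.3 < 106 → exclude; stop.
Optimal diet: berries, roots, ground squirrels — 3 of 4 types.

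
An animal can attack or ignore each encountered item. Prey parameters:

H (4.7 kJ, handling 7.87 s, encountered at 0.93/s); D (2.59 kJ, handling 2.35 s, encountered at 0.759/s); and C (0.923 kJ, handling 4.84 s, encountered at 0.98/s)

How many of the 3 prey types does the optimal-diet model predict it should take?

1

Profitabilities (E/h, kJ/s): D 1.1, H 0.597, C 0.191. Add prey in this order while the next type's profitability exceeds the intake rate on those already taken.
Rate on top 1: 0.7062. H: 0.597 < 0.7062 → exclude; stop.
Optimal diet: D — 1 of 3 types.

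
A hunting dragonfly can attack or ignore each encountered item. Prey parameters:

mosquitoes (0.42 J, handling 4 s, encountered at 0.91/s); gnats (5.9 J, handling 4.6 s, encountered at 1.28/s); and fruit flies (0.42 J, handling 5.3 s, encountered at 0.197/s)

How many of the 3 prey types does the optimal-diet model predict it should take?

1

Rank by E/h (J/s): gnats 1.28, mosquitoes 0.105, fruit flies 0.0792. Include each in turn until the next type's E/h falls below the running intake rate.
Rate on top 1: 1.096. mosquitoes: 0.105 < 1.096 → exclude; stop.
Optimal diet: gnats — 1 of 3 types.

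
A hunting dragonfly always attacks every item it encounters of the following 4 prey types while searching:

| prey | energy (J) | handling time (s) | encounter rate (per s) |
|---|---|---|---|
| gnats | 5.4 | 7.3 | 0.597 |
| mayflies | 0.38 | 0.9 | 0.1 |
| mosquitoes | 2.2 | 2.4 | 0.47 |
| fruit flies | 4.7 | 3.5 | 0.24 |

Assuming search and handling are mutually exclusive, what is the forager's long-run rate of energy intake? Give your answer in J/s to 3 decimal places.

R = Σλ_iE_i / (1 + Σλ_ih_i)
Numerator: 0.597×5.4 + 0.1×0.38 + 0.47×2.2 + 0.24×4.7 = 5.424
Denominator: 1 + 0.597×7.3 + 0.1×0.9 + 0.47×2.4 + 0.24×3.5 = 7.416
R = 5.424/7.416 = 0.7314 J/s

0.731 J/s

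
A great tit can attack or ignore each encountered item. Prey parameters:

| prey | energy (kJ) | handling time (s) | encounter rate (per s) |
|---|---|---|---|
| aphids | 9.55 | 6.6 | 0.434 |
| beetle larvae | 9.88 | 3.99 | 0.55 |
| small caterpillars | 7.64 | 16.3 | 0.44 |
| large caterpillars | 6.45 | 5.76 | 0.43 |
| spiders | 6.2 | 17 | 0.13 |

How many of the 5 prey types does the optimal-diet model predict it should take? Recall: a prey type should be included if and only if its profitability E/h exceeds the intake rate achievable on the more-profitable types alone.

1

E/h in descending order: beetle larvae 2.48, aphids 1.45, large caterpillars 1.12, small caterpillars 0.469, spiders 0.365 kJ/s. The optimal diet is the largest prefix of this list for which every included type satisfies E_i/h_i > R on the types above it.
Rate on top 1: 1.701. aphids: 1.45 < 1.701 → exclude; stop.
Optimal diet: beetle larvae — 1 of 5 types.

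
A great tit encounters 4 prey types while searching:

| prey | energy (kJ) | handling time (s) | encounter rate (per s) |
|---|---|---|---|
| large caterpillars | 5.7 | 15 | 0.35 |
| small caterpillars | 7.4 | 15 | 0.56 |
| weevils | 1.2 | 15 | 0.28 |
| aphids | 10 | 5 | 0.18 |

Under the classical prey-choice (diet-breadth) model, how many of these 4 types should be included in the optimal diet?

Profitabilities (E/h, kJ/s): aphids 2, small caterpillars 0.493, large caterpillars 0.38, weevils 0.08. Add prey in this order while the next type's profitability exceeds the intake rate on those already taken.
Rate on top 1: 0.9474. small caterpillars: 0.493 < 0.9474 → exclude; stop.
Optimal diet: aphids — 1 of 4 types.

1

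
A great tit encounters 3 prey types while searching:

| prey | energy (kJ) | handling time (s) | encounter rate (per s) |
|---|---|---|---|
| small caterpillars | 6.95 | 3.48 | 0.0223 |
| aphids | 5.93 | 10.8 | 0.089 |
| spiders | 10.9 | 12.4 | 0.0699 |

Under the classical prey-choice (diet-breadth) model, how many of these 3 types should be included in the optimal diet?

3

E/h in descending order: small caterpillars 2, spiders 0.879, aphids 0.549 kJ/s. The optimal diet is the largest prefix of this list for which every included type satisfies E_i/h_i > R on the types above it.
Rate on top 1: 0.1438. spiders: 0.879 > 0.1438 → include.
Rate on top 2: 0.4716. aphids: 0.549 > 0.4716 → include.
Optimal diet: small caterpillars, spiders, aphids — 3 of 3 types.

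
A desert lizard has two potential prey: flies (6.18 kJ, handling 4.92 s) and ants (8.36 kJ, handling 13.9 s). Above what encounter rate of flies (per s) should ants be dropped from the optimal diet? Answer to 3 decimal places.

The zero-one rule: include ants iff E₂/h₂ > λE₁/(1+λh₁). Equality gives the switch point.
λE₁h₂ = E₂ + λE₂h₁ ⇒ λ = E₂/(E₁h₂ − E₂h₁) = 8.36/(85.9 − 41.13) = 0.1867 per s.

0.187 per s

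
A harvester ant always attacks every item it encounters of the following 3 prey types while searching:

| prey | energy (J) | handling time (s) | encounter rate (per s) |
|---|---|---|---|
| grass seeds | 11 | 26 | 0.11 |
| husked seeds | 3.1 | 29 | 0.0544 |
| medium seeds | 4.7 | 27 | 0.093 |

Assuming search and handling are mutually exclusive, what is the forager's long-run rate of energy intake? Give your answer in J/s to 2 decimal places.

0.23 J/s

R = (0.11×11 + 0.0544×3.1 + 0.093×4.7) / (1 + 0.11×26 + 0.0544×29 + 0.093×27) = 1.816/7.949 = 0.2284 J/s.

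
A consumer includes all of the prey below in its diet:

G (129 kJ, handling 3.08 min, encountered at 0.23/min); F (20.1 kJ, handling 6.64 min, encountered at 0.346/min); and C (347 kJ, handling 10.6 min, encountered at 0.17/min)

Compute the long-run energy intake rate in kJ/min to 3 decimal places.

Energy encountered per unit search time: 0.23×129 + 0.346×20.1 + 0.17×347 = 95.61 kJ/min.
Handling time per unit search time: 0.23×3.08 + 0.346×6.64 + 0.17×10.6 = 4.808.
Rate = 95.61/(1 + 4.808) = 16.46 kJ/min.

16.463 kJ/min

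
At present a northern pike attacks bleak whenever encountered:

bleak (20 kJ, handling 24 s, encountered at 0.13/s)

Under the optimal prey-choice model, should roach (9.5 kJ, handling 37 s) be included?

On bleak alone, R = ΣλE/(1+Σλh) = 2.6/4.12 = 0.6311 kJ/s.
Profitability of roach: 9.5/37 = 0.2568 kJ/s.
Since 0.2568 < R, time spent handling roach is better spent searching.

No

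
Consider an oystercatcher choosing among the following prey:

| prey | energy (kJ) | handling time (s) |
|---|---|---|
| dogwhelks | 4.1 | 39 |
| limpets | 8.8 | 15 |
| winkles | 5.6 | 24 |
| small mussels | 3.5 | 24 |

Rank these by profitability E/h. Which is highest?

limpets

Profitability E/h (kJ/s): dogwhelks = 4.1/39 = 0.105, limpets = 8.8/15 = 0.587, winkles = 5.6/24 = 0.233, small mussels = 3.5/24 = 0.146.
Ranked: limpets > winkles > small mussels > dogwhelks.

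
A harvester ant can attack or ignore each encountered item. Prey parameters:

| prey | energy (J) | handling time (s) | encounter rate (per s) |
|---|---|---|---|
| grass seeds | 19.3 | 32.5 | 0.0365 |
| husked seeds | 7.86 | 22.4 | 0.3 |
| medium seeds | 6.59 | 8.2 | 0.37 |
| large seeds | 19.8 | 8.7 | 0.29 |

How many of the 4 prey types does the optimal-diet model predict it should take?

1

E/h in descending order: large seeds 2.28, medium seeds 0.804, grass seeds 0.594, husked seeds 0.351 J/s. The optimal diet is the largest prefix of this list for which every included type satisfies E_i/h_i > R on the types above it.
Rate on top 1: 1.63. medium seeds: 0.804 < 1.63 → exclude; stop.
Optimal diet: large seeds — 1 of 4 types.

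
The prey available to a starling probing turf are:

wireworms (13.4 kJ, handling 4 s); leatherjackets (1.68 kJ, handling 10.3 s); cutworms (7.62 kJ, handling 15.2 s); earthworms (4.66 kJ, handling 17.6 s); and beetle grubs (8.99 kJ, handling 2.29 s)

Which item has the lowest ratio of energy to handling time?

leatherjackets

In descending order of E/h:
beetle grubs: 8.99/2.29 = 3.93 kJ/s
wireworms: 13.4/4 = 3.35 kJ/s
cutworms: 7.62/15.2 = 0.501 kJ/s
earthworms: 4.66/17.6 = 0.265 kJ/s
leatherjackets: 1.68/10.3 = 0.163 kJ/s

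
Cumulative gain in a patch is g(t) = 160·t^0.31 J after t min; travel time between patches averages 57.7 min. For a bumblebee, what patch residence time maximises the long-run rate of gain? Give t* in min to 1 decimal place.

25.9 min

By the marginal value theorem, leave when the instantaneous gain rate g'(t) equals the habitat-wide average g(t)/(T + t).
g'(t) = 0.31·160·t^-0.69. Setting 0.31·160·t^-0.69 = 160·t^0.31/(57.7+t) gives 0.31(57.7+t) = t, so 0.69·t = 0.31×57.7.
t* = 0.31×57.7/0.69 = 25.92 min.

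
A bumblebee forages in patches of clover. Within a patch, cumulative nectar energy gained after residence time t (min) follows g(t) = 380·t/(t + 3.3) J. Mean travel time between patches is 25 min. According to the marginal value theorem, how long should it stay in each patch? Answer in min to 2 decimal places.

9.08 min

Optimal t* satisfies g'(t*) = g(t*)/(T + t*).
g'(t) = 380·3.3/(t + 3.3)². Setting 380·3.3/(t+3.3)² = 380t/[(t+3.3)(25+t)] gives 3.3(25+t) = t(t+3.3), so t² = 3.3×25 = 82.5.
t* = √82.5 = 9.083 min.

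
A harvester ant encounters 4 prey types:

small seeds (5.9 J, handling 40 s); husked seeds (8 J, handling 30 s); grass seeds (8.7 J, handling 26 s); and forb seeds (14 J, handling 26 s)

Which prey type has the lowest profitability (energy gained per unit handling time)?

In descending order of E/h:
forb seeds: 14/26 = 0.538 J/s
grass seeds: 8.7/26 = 0.335 J/s
husked seeds: 8/30 = 0.267 J/s
small seeds: 5.9/40 = 0.148 J/s

small seeds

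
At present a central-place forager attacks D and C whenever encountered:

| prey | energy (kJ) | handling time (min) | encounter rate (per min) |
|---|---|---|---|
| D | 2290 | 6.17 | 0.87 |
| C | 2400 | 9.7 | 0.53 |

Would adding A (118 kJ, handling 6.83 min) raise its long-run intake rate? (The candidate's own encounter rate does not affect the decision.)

Current rate: (0.87×2290 + 0.53×2400)/(1 + 0.87×6.17 + 0.53×9.7) = 283.6 kJ/min.
A: E/h = 118/6.83 = 17.28 kJ/min.
Since 17.28 < R, time spent handling A is better spent searching.

No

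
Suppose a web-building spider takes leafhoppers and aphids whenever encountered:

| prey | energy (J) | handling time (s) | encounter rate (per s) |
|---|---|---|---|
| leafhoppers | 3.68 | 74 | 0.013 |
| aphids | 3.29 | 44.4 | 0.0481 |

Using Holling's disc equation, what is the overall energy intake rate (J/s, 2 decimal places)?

0.05 J/s

R = Σλ_iE_i / (1 + Σλ_ih_i)
Numerator: 0.013×3.68 + 0.0481×3.29 = 0.2061
Denominator: 1 + 0.013×74 + 0.0481×44.4 = 4.098
R = 0.2061/4.098 = 0.05029 J/s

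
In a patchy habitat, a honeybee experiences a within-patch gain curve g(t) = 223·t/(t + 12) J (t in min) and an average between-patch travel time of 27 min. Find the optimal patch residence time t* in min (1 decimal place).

18.0 min

Optimal t* satisfies g'(t*) = g(t*)/(T + t*).
g'(t) = 223·12/(t + 12)². Setting 223·12/(t+12)² = 223t/[(t+12)(27+t)] gives 12(27+t) = t(t+12), so t² = 12×27 = 324.
t* = √324 = 18 min.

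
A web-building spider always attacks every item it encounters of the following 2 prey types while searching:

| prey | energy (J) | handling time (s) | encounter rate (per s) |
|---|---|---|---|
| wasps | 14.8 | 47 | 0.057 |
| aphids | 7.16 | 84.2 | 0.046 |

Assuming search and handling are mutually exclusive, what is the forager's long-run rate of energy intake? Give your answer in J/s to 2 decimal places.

R = (0.057×14.8 + 0.046×7.16) / (1 + 0.057×47 + 0.046×84.2) = 1.173/7.552 = 0.1553 J/s.

0.16 J/s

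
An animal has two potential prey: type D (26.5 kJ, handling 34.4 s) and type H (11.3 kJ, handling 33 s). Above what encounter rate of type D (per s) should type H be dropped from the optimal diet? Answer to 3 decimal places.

0.023 per s

At the threshold, the rate on type D alone equals the profitability of type H: λ·26.5/(1 + λ·34.4) = 11.3/33 = 0.3424.
Rearranging, λ(26.5 − 0.3424×34.4) = 0.3424, so λ = 0.3424/14.72 = 0.02326 per s.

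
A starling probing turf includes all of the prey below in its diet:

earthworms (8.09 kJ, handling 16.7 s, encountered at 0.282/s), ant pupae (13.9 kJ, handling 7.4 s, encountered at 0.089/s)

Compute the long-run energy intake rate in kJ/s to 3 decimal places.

0.553 kJ/s

R = (0.282×8.09 + 0.089×13.9) / (1 + 0.282×16.7 + 0.089×7.4) = 3.518/6.368 = 0.5525 kJ/s.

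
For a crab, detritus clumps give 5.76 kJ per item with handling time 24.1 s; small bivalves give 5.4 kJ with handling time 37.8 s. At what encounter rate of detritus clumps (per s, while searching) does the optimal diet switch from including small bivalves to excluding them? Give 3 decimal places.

0.062 per s

At the threshold, the rate on detritus clumps alone equals the profitability of small bivalves: λ·5.76/(1 + λ·24.1) = 5.4/37.8 = 0.1429.
Rearranging, λ(5.76 − 0.1429×24.1) = 0.1429, so λ = 0.1429/2.317 = 0.06165 per s.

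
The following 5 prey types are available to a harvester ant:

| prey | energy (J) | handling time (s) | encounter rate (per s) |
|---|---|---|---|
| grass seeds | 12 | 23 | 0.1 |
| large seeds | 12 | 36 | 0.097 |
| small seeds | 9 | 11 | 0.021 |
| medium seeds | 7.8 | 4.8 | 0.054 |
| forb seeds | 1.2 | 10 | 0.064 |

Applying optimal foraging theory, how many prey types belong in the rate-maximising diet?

Rank by E/h (J/s): medium seeds 1.62, small seeds 0.818, grass seeds 0.522, large seeds 0.333, forb seeds 0.12. Include each in turn until the next type's E/h falls below the running intake rate.
Rate on top 1: 0.3345. small seeds: 0.818 > 0.3345 → include.
Rate on top 2: 0.4095. grass seeds: 0.522 > 0.4095 → include.
Rate on top 3: 0.4776. large seeds: 0.333 < 0.4776 → exclude; stop.
Optimal diet: medium seeds, small seeds, grass seeds — 3 of 5 types.

3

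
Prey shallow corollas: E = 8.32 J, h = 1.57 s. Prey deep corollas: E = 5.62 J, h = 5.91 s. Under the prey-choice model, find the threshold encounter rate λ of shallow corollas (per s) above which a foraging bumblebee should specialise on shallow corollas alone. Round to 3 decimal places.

0.139 per s

Drop deep corollas once their profitability E₂/h₂ falls below the rate achievable on shallow corollas alone: E₂/h₂ = λE₁/(1 + λh₁).
Solve for λ: λE₁h₂ = E₂(1 + λh₁) → λ(E₁h₂ − E₂h₁) = E₂ → λ = E₂/(E₁h₂ − E₂h₁).
λ = 5.62/(8.32×5.91 − 5.62×1.57) = 5.62/40.35 = 0.1393 per s.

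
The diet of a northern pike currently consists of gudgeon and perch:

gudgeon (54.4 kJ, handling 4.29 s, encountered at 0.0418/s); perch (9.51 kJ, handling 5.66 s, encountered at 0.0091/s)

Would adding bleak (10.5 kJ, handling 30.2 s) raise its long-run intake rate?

On gudgeon and perch alone, R = ΣλE/(1+Σλh) = 2.36/1.231 = 1.918 kJ/s.
Profitability of bleak: 10.5/30.2 = 0.3477 kJ/s.
Since 0.3477 < R, time spent handling bleak is better spent searching.

No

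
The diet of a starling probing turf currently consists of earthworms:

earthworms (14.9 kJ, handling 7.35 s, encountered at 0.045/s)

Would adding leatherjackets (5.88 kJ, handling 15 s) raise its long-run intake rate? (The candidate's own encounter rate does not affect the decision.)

Current rate: (0.045×14.9)/(1 + 0.045×7.35) = 0.5039 kJ/s.
leatherjackets: E/h = 5.88/15 = 0.392 kJ/s.
0.392 < 0.5039, so adding leatherjackets would lower the average — exclude it.

No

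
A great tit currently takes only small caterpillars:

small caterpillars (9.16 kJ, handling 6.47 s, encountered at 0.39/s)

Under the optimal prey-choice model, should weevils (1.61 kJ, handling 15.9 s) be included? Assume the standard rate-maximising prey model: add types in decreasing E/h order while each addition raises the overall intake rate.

Intake rate on the current diet: R = (0.39×9.16) / (1 + 0.39×6.47) = 3.572/3.523 = 1.014 kJ/s.
weevils: E/h = 1.61/15.9 = 0.1013 kJ/s.
0.1013 < 1.014, so adding weevils would lower the average — exclude it.

No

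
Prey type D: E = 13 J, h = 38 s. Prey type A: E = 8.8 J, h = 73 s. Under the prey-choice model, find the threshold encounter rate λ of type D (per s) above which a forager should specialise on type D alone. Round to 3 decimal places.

0.014 per s

At the threshold, the rate on type D alone equals the profitability of type A: λ·13/(1 + λ·38) = 8.8/73 = 0.1205.
Rearranging, λ(13 − 0.1205×38) = 0.1205, so λ = 0.1205/8.419 = 0.01432 per s.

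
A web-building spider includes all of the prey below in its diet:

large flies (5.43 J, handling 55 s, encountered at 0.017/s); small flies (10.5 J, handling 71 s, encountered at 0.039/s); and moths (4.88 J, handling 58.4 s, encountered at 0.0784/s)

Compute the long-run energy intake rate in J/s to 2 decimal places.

0.10 J/s

R = (0.017×5.43 + 0.039×10.5 + 0.0784×4.88) / (1 + 0.017×55 + 0.039×71 + 0.0784×58.4) = 0.8844/9.283 = 0.09528 J/s.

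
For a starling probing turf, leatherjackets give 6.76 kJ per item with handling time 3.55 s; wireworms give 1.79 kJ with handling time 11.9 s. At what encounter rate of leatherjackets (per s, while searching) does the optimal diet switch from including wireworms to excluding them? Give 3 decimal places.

0.024 per s

At the threshold, the rate on leatherjackets alone equals the profitability of wireworms: λ·6.76/(1 + λ·3.55) = 1.79/11.9 = 0.1504.
Rearranging, λ(6.76 − 0.1504×3.55) = 0.1504, so λ = 0.1504/6.226 = 0.02416 per s.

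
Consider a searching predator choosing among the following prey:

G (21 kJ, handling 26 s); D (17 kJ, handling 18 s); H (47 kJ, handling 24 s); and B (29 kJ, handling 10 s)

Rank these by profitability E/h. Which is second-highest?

Profitability E/h (kJ/s): G = 21/26 = 0.808, D = 17/18 = 0.944, H = 47/24 = 1.96, B = 29/10 = 2.9.
Ranked: B > H > D > G.

H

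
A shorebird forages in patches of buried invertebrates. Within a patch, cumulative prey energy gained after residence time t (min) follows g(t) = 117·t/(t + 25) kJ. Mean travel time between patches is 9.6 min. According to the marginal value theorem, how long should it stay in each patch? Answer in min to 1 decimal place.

Optimal t* satisfies g'(t*) = g(t*)/(T + t*).
g'(t) = 117·25/(t + 25)². Setting 117·25/(t+25)² = 117t/[(t+25)(9.6+t)] gives 25(9.6+t) = t(t+25), so t² = 25×9.6 = 240.
t* = √240 = 15.49 min.

15.5 min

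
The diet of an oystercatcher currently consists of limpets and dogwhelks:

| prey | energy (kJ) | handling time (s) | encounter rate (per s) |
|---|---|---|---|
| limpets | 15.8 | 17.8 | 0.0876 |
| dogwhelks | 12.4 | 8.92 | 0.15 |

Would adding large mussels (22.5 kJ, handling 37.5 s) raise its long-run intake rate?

No

Current rate: (0.0876×15.8 + 0.15×12.4)/(1 + 0.0876×17.8 + 0.15×8.92) = 0.8324 kJ/s.
Profitability of large mussels: 22.5/37.5 = 0.6 kJ/s.
Since 0.6 < R, time spent handling large mussels is better spent searching.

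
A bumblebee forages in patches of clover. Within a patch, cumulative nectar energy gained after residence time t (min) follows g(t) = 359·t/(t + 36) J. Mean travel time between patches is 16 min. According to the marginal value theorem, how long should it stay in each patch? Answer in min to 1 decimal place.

24.0 min

Optimal t* satisfies g'(t*) = g(t*)/(T + t*).
g'(t) = 359·36/(t + 36)². Setting 359·36/(t+36)² = 359t/[(t+36)(16+t)] gives 36(16+t) = t(t+36), so t² = 36×16 = 576.
t* = √576 = 24 min.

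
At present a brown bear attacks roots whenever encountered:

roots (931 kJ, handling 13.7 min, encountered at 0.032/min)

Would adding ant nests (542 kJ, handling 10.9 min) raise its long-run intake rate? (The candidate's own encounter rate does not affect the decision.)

Yes

Current rate: (0.032×931)/(1 + 0.032×13.7) = 20.71 kJ/min.
ant nests: E/h = 542/10.9 = 49.72 kJ/min.
Since 49.72 > R, including ant nests increases the long-run rate.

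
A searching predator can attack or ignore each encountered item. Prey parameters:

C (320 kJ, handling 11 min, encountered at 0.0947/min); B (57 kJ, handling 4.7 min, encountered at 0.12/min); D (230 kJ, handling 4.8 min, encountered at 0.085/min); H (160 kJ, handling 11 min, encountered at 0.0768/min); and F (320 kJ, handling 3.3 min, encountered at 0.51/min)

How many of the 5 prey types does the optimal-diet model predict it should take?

1

Rank by E/h (kJ/min): F 97, D 47.9, C 29.1, H 14.5, B 12.1. Include each in turn until the next type's E/h falls below the running intake rate.
Rate on top 1: 60.83. D: 47.9 < 60.83 → exclude; stop.
Optimal diet: F — 1 of 5 types.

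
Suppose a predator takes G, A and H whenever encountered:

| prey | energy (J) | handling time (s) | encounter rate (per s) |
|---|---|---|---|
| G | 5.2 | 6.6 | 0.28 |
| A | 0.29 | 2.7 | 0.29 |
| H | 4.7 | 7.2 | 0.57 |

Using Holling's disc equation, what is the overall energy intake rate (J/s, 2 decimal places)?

0.55 J/s

Energy encountered per unit search time: 0.28×5.2 + 0.29×0.29 + 0.57×4.7 = 4.219 J/s.
Handling time per unit search time: 0.28×6.6 + 0.29×2.7 + 0.57×7.2 = 6.735.
Rate = 4.219/(1 + 6.735) = 0.5455 J/s.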